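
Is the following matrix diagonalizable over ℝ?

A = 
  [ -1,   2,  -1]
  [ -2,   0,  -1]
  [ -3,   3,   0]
No

Characteristic polynomial: det(λI - A) = λ³ + λ² + 4λ - 9
By the rational root theorem any rational root is an integer dividing 9; none of those is a root, so p(λ) has no rational roots and hence (being an irreducible cubic) no repeated roots.
Discriminant of the cubic: Δ = -3039
Δ < 0 ⇒ one real eigenvalue and a complex-conjugate pair: λ ≈ -1.146 + 2.377i, -1.146 - 2.377i, 1.293
Has complex eigenvalues (not diagonalizable over ℝ).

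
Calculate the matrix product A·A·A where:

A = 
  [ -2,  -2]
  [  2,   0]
A² = A·A:
A²[1,1] = (-2)(-2) + (-2)(2) = 0
A²[1,2] = (-2)(-2) + (-2)(0) = 4
A²[2,1] = (2)(-2) + (0)(2) = -4
A²[2,2] = (2)(-2) + (0)(0) = -4
A² = 
  [  0,   4]
  [ -4,  -4]

A^3 = A^2·A:
A^3[1,1] = (0)(-2) + (4)(2) = 8
A^3[1,2] = (0)(-2) + (4)(0) = 0
A^3[2,1] = (-4)(-2) + (-4)(2) = 0
A^3[2,2] = (-4)(-2) + (-4)(0) = 8
A^3 = 
  [  8,   0]
  [  0,   8]

Therefore
A^3 = 
  [  8,   0]
  [  0,   8]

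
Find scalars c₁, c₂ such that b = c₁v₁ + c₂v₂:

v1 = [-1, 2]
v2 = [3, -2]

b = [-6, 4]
c1 = 0, c2 = -2

b = 0·v1 + -2·v2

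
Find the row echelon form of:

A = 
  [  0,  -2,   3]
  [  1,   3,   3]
Row operations:
Swap R1 ↔ R2

Resulting echelon form:
REF = 
  [  1,   3,   3]
  [  0,  -2,   3]

Rank = 2 (number of non-zero pivot rows).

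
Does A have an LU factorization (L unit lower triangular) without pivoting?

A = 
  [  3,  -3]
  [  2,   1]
Yes.
A[1,1] = 3 ≠ 0, so Gaussian elimination proceeds without a row swap: multiplier ℓ₂₁ = (2)/(3) = 2/3, and U[2,2] = 1 - (2/3)(-3) = 3.
L = 
  [  1,   0]
  [2/3,   1]
U = 
  [  3,  -3]
  [  0,   3]
Check row 2 of LU: [(2/3)(3), (2/3)(-3) + 3] = [2, 1] = row 2 of A ✓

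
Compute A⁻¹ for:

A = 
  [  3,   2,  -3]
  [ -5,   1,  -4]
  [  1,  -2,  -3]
det(A) = (3)·((1)(-3) - (-4)(-2)) - (2)·((-5)(-3) - (-4)(1)) + (-3)·((-5)(-2) - (1)(1))
  = (3)(-11) - (2)(19) + (-3)(9)
  = -98
det(A) = -98 ≠ 0, so A is invertible.

Cofactors Cᵢⱼ = (-1)ⁱ⁺ʲ·Mᵢⱼ:
C = 
  [-11, -19,   9]
  [ 12,  -6,   8]
  [ -5,  27,  13]

adj(A) = Cᵀ:
adj(A) = 
  [-11,  12,  -5]
  [-19,  -6,  27]
  [  9,   8,  13]

A⁻¹ = (-1/98) · adj(A):
A⁻¹ = 
  [ 11/98,  -6/49,   5/98]
  [ 19/98,   3/49, -27/98]
  [ -9/98,  -4/49, -13/98]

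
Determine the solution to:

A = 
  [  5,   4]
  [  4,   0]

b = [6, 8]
x = [2, -1]

Row reduce the augmented matrix [A|b]:
R2 → R2 - (4/5)·R1
REF = 
  [    5,     4,     6]
  [    0, -16/5,  16/5]

Back-substitution:
x₂ = (16/5) / (-16/5) = -1
x₁ = (6 - (4)(-1)) / 5 = 2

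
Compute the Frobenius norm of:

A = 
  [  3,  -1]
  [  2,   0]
||A||_F = 3.742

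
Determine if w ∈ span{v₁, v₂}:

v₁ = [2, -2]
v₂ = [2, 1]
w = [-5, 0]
Yes

Form the augmented matrix and row-reduce:
[v₁|v₂|w] = 
  [  2,   2,  -5]
  [ -2,   1,   0]
R2 → R2 + (1)·R1
REF = 
  [  2,   2,  -5]
  [  0,   3,  -5]

No row of the form [0 0 | nonzero], so the system is consistent. Back-substitution gives c₁ = -5/6, c₂ = -5/3: w = (-5/6)·v₁ + (-5/3)·v₂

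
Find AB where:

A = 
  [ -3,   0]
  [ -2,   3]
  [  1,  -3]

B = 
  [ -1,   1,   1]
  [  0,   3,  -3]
A is 3×2 and B is 2×3, so AB is 3×3. Each entry is (row of A)·(column of B):
AB[1,1] = (-3)(-1) + (0)(0) = 3
AB[1,2] = (-3)(1) + (0)(3) = -3
AB[1,3] = (-3)(1) + (0)(-3) = -3
AB[2,1] = (-2)(-1) + (3)(0) = 2
AB[2,2] = (-2)(1) + (3)(3) = 7
AB[2,3] = (-2)(1) + (3)(-3) = -11
AB[3,1] = (1)(-1) + (-3)(0) = -1
AB[3,2] = (1)(1) + (-3)(3) = -8
AB[3,3] = (1)(1) + (-3)(-3) = 10

AB = 
  [  3,  -3,  -3]
  [  2,   7, -11]
  [ -1,  -8,  10]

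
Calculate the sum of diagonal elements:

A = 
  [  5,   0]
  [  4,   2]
7

tr(A) = 5 + 2 = 7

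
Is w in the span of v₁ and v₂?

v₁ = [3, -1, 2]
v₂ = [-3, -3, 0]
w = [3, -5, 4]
Yes

Form the augmented matrix and row-reduce:
[v₁|v₂|w] = 
  [  3,  -3,   3]
  [ -1,  -3,  -5]
  [  2,   0,   4]
R2 → R2 + (1/3)·R1
R3 → R3 - (2/3)·R1
R3 → R3 + (1/2)·R2
REF = 
  [  3,  -3,   3]
  [  0,  -4,  -4]
  [  0,   0,   0]

No row of the form [0 0 | nonzero], so the system is consistent. Back-substitution gives c₁ = 2, c₂ = 1: w = (2)·v₁ + (1)·v₂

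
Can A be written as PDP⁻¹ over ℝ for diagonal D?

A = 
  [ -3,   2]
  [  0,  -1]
Yes

tr(A) = -4, det(A) = 3
Characteristic polynomial: λ² - tr(A)λ + det(A) = λ² + 4λ + 3
λ² + 4λ + 3 = (λ + 3)(λ + 1)
Eigenvalues: -1, -3
λ=-3: alg. mult. = 1, geom. mult. = 2 - rank(A - (-3)I) = 2 - 1 = 1
λ=-1: alg. mult. = 1, geom. mult. = 2 - rank(A - (-1)I) = 2 - 1 = 1
Sum of geometric multiplicities equals n, so A has n independent eigenvectors.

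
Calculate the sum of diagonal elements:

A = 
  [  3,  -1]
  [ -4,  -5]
-2

tr(A) = 3 + -5 = -2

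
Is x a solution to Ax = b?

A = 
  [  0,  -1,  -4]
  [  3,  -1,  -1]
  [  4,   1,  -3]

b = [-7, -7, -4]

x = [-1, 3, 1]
Yes

Ax = [-7, -7, -4] = b ✓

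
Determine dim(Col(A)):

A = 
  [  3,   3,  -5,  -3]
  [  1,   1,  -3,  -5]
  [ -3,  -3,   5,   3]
dim(Col(A)) = 2

Row reduce:
R2 → R2 - (1/3)·R1
R3 → R3 + (1)·R1
REF = 
  [   3,    3,   -5,   -3]
  [   0,    0, -4/3,   -4]
  [   0,    0,    0,    0]
Pivot columns: 1, 3 → 2 pivots.
dim(Col(A)) = number of pivot columns = 2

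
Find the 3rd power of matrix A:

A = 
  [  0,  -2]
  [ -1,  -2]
A^3 = 
  [ -4, -12]
  [ -6, -16]

A² = A·A:
A²[1,1] = (0)(0) + (-2)(-1) = 2
A²[1,2] = (0)(-2) + (-2)(-2) = 4
A²[2,1] = (-1)(0) + (-2)(-1) = 2
A²[2,2] = (-1)(-2) + (-2)(-2) = 6
A² = 
  [  2,   4]
  [  2,   6]

A^3 = A^2·A:
A^3[1,1] = (2)(0) + (4)(-1) = -4
A^3[1,2] = (2)(-2) + (4)(-2) = -12
A^3[2,1] = (2)(0) + (6)(-1) = -6
A^3[2,2] = (2)(-2) + (6)(-2) = -16
A^3 = 
  [ -4, -12]
  [ -6, -16]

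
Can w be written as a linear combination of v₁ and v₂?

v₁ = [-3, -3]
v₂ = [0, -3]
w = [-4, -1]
Yes

Form the augmented matrix and row-reduce:
[v₁|v₂|w] = 
  [ -3,   0,  -4]
  [ -3,  -3,  -1]
R2 → R2 - (1)·R1
REF = 
  [ -3,   0,  -4]
  [  0,  -3,   3]

No row of the form [0 0 | nonzero], so the system is consistent. Back-substitution gives c₁ = 4/3, c₂ = -1: w = (4/3)·v₁ + (-1)·v₂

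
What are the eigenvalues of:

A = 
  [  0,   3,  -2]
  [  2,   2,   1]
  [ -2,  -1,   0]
λ = 1, (1 + √41)/2, (1 - √41)/2  (≈ 1, 3.702, -2.702)

Characteristic polynomial: det(λI - A) = λ³ - 2λ² - 9λ + 10
Testing integer divisors of the constant term: p(1) = 0, so (λ - 1) is a factor:
p(λ) = (λ - 1)(λ² - λ - 10)
λ² - λ - 10 = 0  ⇒  λ = (1 ± √((-1)² - 4·(-10)))/2 = (1 ± √(41))/2
  = (1 + √41)/2,  (1 - √41)/2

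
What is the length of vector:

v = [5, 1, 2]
5.477

||v||₂ = √((5)² + (1)² + (2)²) = √30 = 5.477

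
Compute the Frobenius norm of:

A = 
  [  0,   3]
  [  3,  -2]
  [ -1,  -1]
||A||_F = 4.899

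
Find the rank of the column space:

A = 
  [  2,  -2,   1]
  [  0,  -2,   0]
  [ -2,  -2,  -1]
dim(Col(A)) = 2

Row reduce:
R3 → R3 + (1)·R1
R3 → R3 - (2)·R2
REF = 
  [  2,  -2,   1]
  [  0,  -2,   0]
  [  0,   0,   0]
Pivot columns: 1, 2 → 2 pivots.
dim(Col(A)) = number of pivot columns = 2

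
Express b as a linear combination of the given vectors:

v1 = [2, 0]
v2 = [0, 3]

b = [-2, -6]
c1 = -1, c2 = -2

b = -1·v1 + -2·v2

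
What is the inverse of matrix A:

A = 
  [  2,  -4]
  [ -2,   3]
det(A) = (2)(3) - (-4)(-2) = -2
For a 2×2 matrix, A⁻¹ = (1/det(A)) · [[d, -b], [-c, a]]
    = (-1/2) · [[3, 4], [2, 2]]

A⁻¹ = 
  [-3/2,   -2]
  [  -1,   -1]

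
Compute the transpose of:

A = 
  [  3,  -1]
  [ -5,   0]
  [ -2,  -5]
Aᵀ = 
  [  3,  -5,  -2]
  [ -1,   0,  -5]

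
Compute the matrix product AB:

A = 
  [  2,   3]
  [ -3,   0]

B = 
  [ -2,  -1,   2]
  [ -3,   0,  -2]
AB = 
  [-13,  -2,  -2]
  [  6,   3,  -6]

A is 2×2 and B is 2×3, so AB is 2×3. Each entry is (row of A)·(column of B):
AB[1,1] = (2)(-2) + (3)(-3) = -13
AB[1,2] = (2)(-1) + (3)(0) = -2
AB[1,3] = (2)(2) + (3)(-2) = -2
AB[2,1] = (-3)(-2) + (0)(-3) = 6
AB[2,2] = (-3)(-1) + (0)(0) = 3
AB[2,3] = (-3)(2) + (0)(-2) = -6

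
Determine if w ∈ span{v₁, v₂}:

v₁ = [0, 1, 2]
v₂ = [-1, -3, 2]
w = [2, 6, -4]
Yes

Form the augmented matrix and row-reduce:
[v₁|v₂|w] = 
  [  0,  -1,   2]
  [  1,  -3,   6]
  [  2,   2,  -4]
Swap R1 ↔ R2
R3 → R3 - (2)·R1
R3 → R3 + (8)·R2
REF = 
  [  1,  -3,   6]
  [  0,  -1,   2]
  [  0,   0,   0]

No row of the form [0 0 | nonzero], so the system is consistent. Back-substitution gives c₁ = 0, c₂ = -2: w = (0)·v₁ + (-2)·v₂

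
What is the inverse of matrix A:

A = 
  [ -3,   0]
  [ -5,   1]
det(A) = (-3)(1) - (0)(-5) = -3
For a 2×2 matrix, A⁻¹ = (1/det(A)) · [[d, -b], [-c, a]]
    = (-1/3) · [[1, 0], [5, -3]]

A⁻¹ = 
  [-1/3,    0]
  [-5/3,    1]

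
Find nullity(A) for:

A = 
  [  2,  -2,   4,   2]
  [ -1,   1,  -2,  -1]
nullity(A) = 3

Row reduce:
R2 → R2 + (1/2)·R1
REF = 
  [  2,  -2,   4,   2]
  [  0,   0,   0,   0]
Pivot columns: 1 → 1 pivot.
rank(A) = 1, so nullity(A) = 4 - 1 = 3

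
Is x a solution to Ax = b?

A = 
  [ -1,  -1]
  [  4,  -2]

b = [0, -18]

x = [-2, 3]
No

Ax = [-1, -14] ≠ b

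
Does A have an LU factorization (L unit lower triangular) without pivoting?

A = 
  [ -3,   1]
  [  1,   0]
Yes.
A[1,1] = -3 ≠ 0, so Gaussian elimination proceeds without a row swap: multiplier ℓ₂₁ = (1)/(-3) = -1/3, and U[2,2] = 0 - (-1/3)(1) = 1/3.
L = 
  [   1,    0]
  [-1/3,    1]
U = 
  [ -3,   1]
  [  0, 1/3]
Check row 2 of LU: [(-1/3)(-3), (-1/3)(1) + (1/3)] = [1, 0] = row 2 of A ✓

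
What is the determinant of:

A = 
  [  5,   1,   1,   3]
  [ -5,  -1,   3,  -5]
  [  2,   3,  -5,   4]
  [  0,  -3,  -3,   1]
Cofactor expansion along row 1: det(A) = a₁₁M₁₁ - a₁₂M₁₂ + a₁₃M₁₃ - a₁₄M₁₄

M₁₁ = det[[-1, 3, -5]; [3, -5, 4]; [-3, -3, 1]]
  = (-1)·((-5)(1) - (4)(-3)) - (3)·((3)(1) - (4)(-3)) + (-5)·((3)(-3) - (-5)(-3))
  = (-1)(7) - (3)(15) + (-5)(-24)
  = 68
M₁₂ = det[[-5, 3, -5]; [2, -5, 4]; [0, -3, 1]]
  = (-5)·((-5)(1) - (4)(-3)) - (3)·((2)(1) - (4)(0)) + (-5)·((2)(-3) - (-5)(0))
  = (-5)(7) - (3)(2) + (-5)(-6)
  = -11
M₁₃ = det[[-5, -1, -5]; [2, 3, 4]; [0, -3, 1]]
  = (-5)·((3)(1) - (4)(-3)) - (-1)·((2)(1) - (4)(0)) + (-5)·((2)(-3) - (3)(0))
  = (-5)(15) - (-1)(2) + (-5)(-6)
  = -43
M₁₄ = det[[-5, -1, 3]; [2, 3, -5]; [0, -3, -3]]
  = (-5)·((3)(-3) - (-5)(-3)) - (-1)·((2)(-3) - (-5)(0)) + (3)·((2)(-3) - (3)(0))
  = (-5)(-24) - (-1)(-6) + (3)(-6)
  = 96

det(A) = (5)(68) - (1)(-11) + (1)(-43) - (3)(96) = 20

det(A) = 20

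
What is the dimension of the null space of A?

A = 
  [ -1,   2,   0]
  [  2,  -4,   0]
nullity(A) = 2

Row reduce:
R2 → R2 + (2)·R1
REF = 
  [ -1,   2,   0]
  [  0,   0,   0]
Pivot columns: 1 → 1 pivot.
rank(A) = 1, so nullity(A) = 3 - 1 = 2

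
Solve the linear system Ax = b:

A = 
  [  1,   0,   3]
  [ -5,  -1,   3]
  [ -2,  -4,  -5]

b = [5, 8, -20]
Row reduce the augmented matrix [A|b]:
R2 → R2 + (5)·R1
R3 → R3 + (2)·R1
R3 → R3 - (4)·R2
REF = 
  [   1,    0,    3,    5]
  [   0,   -1,   18,   33]
  [   0,    0,  -71, -142]

Back-substitution:
x₃ = (-142) / (-71) = 2
x₂ = (33 - (18)(2)) / (-1) = 3
x₁ = (5 - (0)(3) - (3)(2)) / 1 = -1

x = [-1, 3, 2]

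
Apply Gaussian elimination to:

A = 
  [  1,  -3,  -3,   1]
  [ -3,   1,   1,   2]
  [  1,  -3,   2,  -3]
Row operations:
R2 → R2 + (3)·R1
R3 → R3 - (1)·R1

Resulting echelon form:
REF = 
  [  1,  -3,  -3,   1]
  [  0,  -8,  -8,   5]
  [  0,   0,   5,  -4]

Rank = 3 (number of non-zero pivot rows).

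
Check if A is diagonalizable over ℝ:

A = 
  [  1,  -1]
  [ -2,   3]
Yes

tr(A) = 4, det(A) = 1
Characteristic polynomial: λ² - tr(A)λ + det(A) = λ² - 4λ + 1
λ² - 4λ + 1 = 0  ⇒  λ = (4 ± √((-4)² - 4·(1)))/2 = (4 ± √(12))/2
  = 2 + √3,  2 - √3
Eigenvalues: 2 + √3, 2 - √3  (≈ 3.732, 0.2679)
The two irrational eigenvalues are distinct (simple), so each has alg. mult. = geom. mult. = 1.
Sum of geometric multiplicities equals n, so A has n independent eigenvectors.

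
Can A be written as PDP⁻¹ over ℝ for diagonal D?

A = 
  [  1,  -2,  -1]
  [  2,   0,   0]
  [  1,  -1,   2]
No

Characteristic polynomial: det(λI - A) = λ³ - 3λ² + 7λ - 10
Testing integer divisors of the constant term: p(2) = 0, so (λ - 2) is a factor:
p(λ) = (λ - 2)(λ² - λ + 5)
λ² - λ + 5 = 0  ⇒  λ = (1 ± √((-1)² - 4·(5)))/2 = (1 ± √(-19))/2
  = (1 + i√19)/2,  (1 - i√19)/2
Eigenvalues: 2, (1 + i√19)/2, (1 - i√19)/2  (≈ 2, 0.5 + 2.179i, 0.5 - 2.179i)
Has complex eigenvalues (not diagonalizable over ℝ).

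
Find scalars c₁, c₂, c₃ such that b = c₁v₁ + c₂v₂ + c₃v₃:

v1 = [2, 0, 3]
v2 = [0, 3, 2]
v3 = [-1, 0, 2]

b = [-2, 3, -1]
c1 = -1, c2 = 1, c3 = 0

b = -1·v1 + 1·v2 + 0·v3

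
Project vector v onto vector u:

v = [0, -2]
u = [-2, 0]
v·u = (0)(-2) + (-2)(0) = 0
u·u = (-2)² + (0)² = 4
proj_u(v) = (v·u / u·u) × u = (0/4) × u = (0) × u

proj_u(v) = [0, 0]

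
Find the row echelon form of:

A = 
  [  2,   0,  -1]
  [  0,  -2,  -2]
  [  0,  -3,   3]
Row operations:
R3 → R3 - (3/2)·R2

Resulting echelon form:
REF = 
  [  2,   0,  -1]
  [  0,  -2,  -2]
  [  0,   0,   6]

Rank = 3 (number of non-zero pivot rows).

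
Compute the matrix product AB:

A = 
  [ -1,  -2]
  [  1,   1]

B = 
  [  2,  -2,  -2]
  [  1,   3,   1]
AB = 
  [ -4,  -4,   0]
  [  3,   1,  -1]

A is 2×2 and B is 2×3, so AB is 2×3. Each entry is (row of A)·(column of B):
AB[1,1] = (-1)(2) + (-2)(1) = -4
AB[1,2] = (-1)(-2) + (-2)(3) = -4
AB[1,3] = (-1)(-2) + (-2)(1) = 0
AB[2,1] = (1)(2) + (1)(1) = 3
AB[2,2] = (1)(-2) + (1)(3) = 1
AB[2,3] = (1)(-2) + (1)(1) = -1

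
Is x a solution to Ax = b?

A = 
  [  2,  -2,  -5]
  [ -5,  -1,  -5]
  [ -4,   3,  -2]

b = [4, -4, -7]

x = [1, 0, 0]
No

Ax = [2, -5, -4] ≠ b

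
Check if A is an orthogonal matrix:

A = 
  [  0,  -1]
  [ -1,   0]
Yes

AᵀA = 
  [  1,   0]
  [  0,   1]
= I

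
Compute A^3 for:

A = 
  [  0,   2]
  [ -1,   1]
A^3 = 
  [ -2,  -2]
  [  1,  -3]

A² = A·A:
A²[1,1] = (0)(0) + (2)(-1) = -2
A²[1,2] = (0)(2) + (2)(1) = 2
A²[2,1] = (-1)(0) + (1)(-1) = -1
A²[2,2] = (-1)(2) + (1)(1) = -1
A² = 
  [ -2,   2]
  [ -1,  -1]

A^3 = A^2·A:
A^3[1,1] = (-2)(0) + (2)(-1) = -2
A^3[1,2] = (-2)(2) + (2)(1) = -2
A^3[2,1] = (-1)(0) + (-1)(-1) = 1
A^3[2,2] = (-1)(2) + (-1)(1) = -3
A^3 = 
  [ -2,  -2]
  [  1,  -3]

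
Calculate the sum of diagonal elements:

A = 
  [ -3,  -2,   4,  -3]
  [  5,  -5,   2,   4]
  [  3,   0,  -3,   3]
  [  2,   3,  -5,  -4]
-15

tr(A) = -3 + -5 + -3 + -4 = -15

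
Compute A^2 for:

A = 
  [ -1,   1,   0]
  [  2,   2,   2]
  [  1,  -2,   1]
A² = A·A:
A²[1,1] = (-1)(-1) + (1)(2) + (0)(1) = 3
A²[1,2] = (-1)(1) + (1)(2) + (0)(-2) = 1
A²[1,3] = (-1)(0) + (1)(2) + (0)(1) = 2
A²[2,1] = (2)(-1) + (2)(2) + (2)(1) = 4
A²[2,2] = (2)(1) + (2)(2) + (2)(-2) = 2
A²[2,3] = (2)(0) + (2)(2) + (2)(1) = 6
A²[3,1] = (1)(-1) + (-2)(2) + (1)(1) = -4
A²[3,2] = (1)(1) + (-2)(2) + (1)(-2) = -5
A²[3,3] = (1)(0) + (-2)(2) + (1)(1) = -3
A² = 
  [  3,   1,   2]
  [  4,   2,   6]
  [ -4,  -5,  -3]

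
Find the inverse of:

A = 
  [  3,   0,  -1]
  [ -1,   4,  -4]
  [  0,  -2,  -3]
det(A) = (3)·((4)(-3) - (-4)(-2)) - (0)·((-1)(-3) - (-4)(0)) + (-1)·((-1)(-2) - (4)(0))
  = (3)(-20) - (0)(3) + (-1)(2)
  = -62
det(A) = -62 ≠ 0, so A is invertible.

Cofactors Cᵢⱼ = (-1)ⁱ⁺ʲ·Mᵢⱼ:
C = 
  [-20,  -3,   2]
  [  2,  -9,   6]
  [  4,  13,  12]

adj(A) = Cᵀ:
adj(A) = 
  [-20,   2,   4]
  [ -3,  -9,  13]
  [  2,   6,  12]

A⁻¹ = (-1/62) · adj(A):
A⁻¹ = 
  [ 10/31,  -1/31,  -2/31]
  [  3/62,   9/62, -13/62]
  [ -1/31,  -3/31,  -6/31]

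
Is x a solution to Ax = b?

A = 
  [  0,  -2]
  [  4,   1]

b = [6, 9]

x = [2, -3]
No

Ax = [6, 5] ≠ b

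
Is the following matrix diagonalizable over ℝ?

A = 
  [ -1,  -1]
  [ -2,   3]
Yes

tr(A) = 2, det(A) = -5
Characteristic polynomial: λ² - tr(A)λ + det(A) = λ² - 2λ - 5
λ² - 2λ - 5 = 0  ⇒  λ = (2 ± √((-2)² - 4·(-5)))/2 = (2 ± √(24))/2
  = 1 + √6,  1 - √6
Eigenvalues: 1 + √6, 1 - √6  (≈ 3.449, -1.449)
The two irrational eigenvalues are distinct (simple), so each has alg. mult. = geom. mult. = 1.
Sum of geometric multiplicities equals n, so A has n independent eigenvectors.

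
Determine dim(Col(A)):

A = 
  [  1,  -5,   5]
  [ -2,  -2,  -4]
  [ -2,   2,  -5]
Row reduce:
R2 → R2 + (2)·R1
R3 → R3 + (2)·R1
R3 → R3 - (2/3)·R2
REF = 
  [  1,  -5,   5]
  [  0, -12,   6]
  [  0,   0,   1]
Pivot columns: 1, 2, 3 → 3 pivots.
dim(Col(A)) = number of pivot columns = 3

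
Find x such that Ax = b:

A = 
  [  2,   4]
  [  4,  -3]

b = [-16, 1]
Row reduce the augmented matrix [A|b]:
R2 → R2 - (2)·R1
REF = 
  [  2,   4, -16]
  [  0, -11,  33]

Back-substitution:
x₂ = 33 / (-11) = -3
x₁ = (-16 - (4)(-3)) / 2 = -2

x = [-2, -3]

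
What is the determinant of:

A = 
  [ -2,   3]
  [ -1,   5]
For a 2×2 matrix, det = ad - bc = (-2)(5) - (3)(-1) = -7

det(A) = -7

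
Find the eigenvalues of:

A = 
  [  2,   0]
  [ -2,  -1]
tr(A) = 1, det(A) = -2
Characteristic polynomial: λ² - tr(A)λ + det(A) = λ² - λ - 2
λ² - λ - 2 = (λ + 1)(λ - 2)

λ = 2, -1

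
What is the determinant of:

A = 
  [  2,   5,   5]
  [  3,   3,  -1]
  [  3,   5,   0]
Cofactor expansion along row 1:
det(A) = (2)·((3)(0) - (-1)(5)) - (5)·((3)(0) - (-1)(3)) + (5)·((3)(5) - (3)(3))
  = (2)(5) - (5)(3) + (5)(6)
  = 25

det(A) = 25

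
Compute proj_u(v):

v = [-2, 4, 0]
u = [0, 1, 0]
proj_u(v) = [0, 4, 0]

v·u = (-2)(0) + (4)(1) + (0)(0) = 4
u·u = (0)² + (1)² + (0)² = 1
proj_u(v) = (v·u / u·u) × u = (4/1) × u = (4) × u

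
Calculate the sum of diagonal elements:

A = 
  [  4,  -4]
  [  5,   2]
6

tr(A) = 4 + 2 = 6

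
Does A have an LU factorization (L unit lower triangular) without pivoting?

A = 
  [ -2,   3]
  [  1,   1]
Yes.
A[1,1] = -2 ≠ 0, so Gaussian elimination proceeds without a row swap: multiplier ℓ₂₁ = (1)/(-2) = -1/2, and U[2,2] = 1 - (-1/2)(3) = 5/2.
L = 
  [   1,    0]
  [-1/2,    1]
U = 
  [ -2,   3]
  [  0, 5/2]
Check row 2 of LU: [(-1/2)(-2), (-1/2)(3) + (5/2)] = [1, 1] = row 2 of A ✓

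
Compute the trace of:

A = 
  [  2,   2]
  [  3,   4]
6

tr(A) = 2 + 4 = 6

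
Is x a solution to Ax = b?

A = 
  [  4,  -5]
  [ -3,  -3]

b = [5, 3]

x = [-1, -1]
No

Ax = [1, 6] ≠ b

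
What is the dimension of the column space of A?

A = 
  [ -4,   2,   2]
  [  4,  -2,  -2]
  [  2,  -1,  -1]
Row reduce:
R2 → R2 + (1)·R1
R3 → R3 + (1/2)·R1
REF = 
  [ -4,   2,   2]
  [  0,   0,   0]
  [  0,   0,   0]
Pivot columns: 1 → 1 pivot.
dim(Col(A)) = number of pivot columns = 1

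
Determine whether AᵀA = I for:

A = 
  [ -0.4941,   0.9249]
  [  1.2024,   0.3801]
No

AᵀA = 
  [  1.6899,   0]
  [  0,   0.9999]
≠ I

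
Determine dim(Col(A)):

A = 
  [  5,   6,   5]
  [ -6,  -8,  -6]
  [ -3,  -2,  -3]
dim(Col(A)) = 2

Row reduce:
R2 → R2 + (6/5)·R1
R3 → R3 + (3/5)·R1
R3 → R3 + (2)·R2
REF = 
  [   5,    6,    5]
  [   0, -4/5,    0]
  [   0,    0,    0]
Pivot columns: 1, 2 → 2 pivots.
dim(Col(A)) = number of pivot columns = 2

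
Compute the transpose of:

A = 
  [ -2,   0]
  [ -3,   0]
Aᵀ = 
  [ -2,  -3]
  [  0,   0]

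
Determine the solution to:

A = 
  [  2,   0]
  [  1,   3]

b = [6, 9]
x = [3, 2]

Row reduce the augmented matrix [A|b]:
R2 → R2 - (1/2)·R1
REF = 
  [  2,   0,   6]
  [  0,   3,   6]

Back-substitution:
x₂ = 6 / 3 = 2
x₁ = (6 - (0)(2)) / 2 = 3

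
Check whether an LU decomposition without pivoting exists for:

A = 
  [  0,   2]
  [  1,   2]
No.
A[1,1] = 0 but A[2,1] = 1 ≠ 0. Any LU with L unit lower triangular has (LU)[1,1] = U[1,1] and (LU)[2,1] = L[2,1]·U[1,1]; matching A forces U[1,1] = 0, which then forces (LU)[2,1] = 0 ≠ 1. A row swap (pivoting) is required.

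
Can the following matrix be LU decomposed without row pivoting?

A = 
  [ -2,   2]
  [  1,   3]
Yes.
A[1,1] = -2 ≠ 0, so Gaussian elimination proceeds without a row swap: multiplier ℓ₂₁ = (1)/(-2) = -1/2, and U[2,2] = 3 - (-1/2)(2) = 4.
L = 
  [   1,    0]
  [-1/2,    1]
U = 
  [ -2,   2]
  [  0,   4]
Check row 2 of LU: [(-1/2)(-2), (-1/2)(2) + 4] = [1, 3] = row 2 of A ✓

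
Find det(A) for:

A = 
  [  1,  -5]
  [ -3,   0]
-15

For a 2×2 matrix, det = ad - bc = (1)(0) - (-5)(-3) = -15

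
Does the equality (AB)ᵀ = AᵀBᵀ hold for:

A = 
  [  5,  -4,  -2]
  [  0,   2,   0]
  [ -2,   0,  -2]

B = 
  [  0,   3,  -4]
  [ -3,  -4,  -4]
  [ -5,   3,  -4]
No

(AB)ᵀ = 
  [ 22,  -6,  10]
  [ 25,  -8, -12]
  [  4,  -8,  16]

AᵀBᵀ = 
  [  8,  -7, -17]
  [  6,   4,  26]
  [  8,  14,  18]

The two matrices differ, so (AB)ᵀ ≠ AᵀBᵀ in general. The correct identity is (AB)ᵀ = BᵀAᵀ.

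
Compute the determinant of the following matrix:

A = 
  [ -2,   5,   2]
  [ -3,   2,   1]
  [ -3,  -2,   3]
38

Cofactor expansion along row 1:
det(A) = (-2)·((2)(3) - (1)(-2)) - (5)·((-3)(3) - (1)(-3)) + (2)·((-3)(-2) - (2)(-3))
  = (-2)(8) - (5)(-6) + (2)(12)
  = 38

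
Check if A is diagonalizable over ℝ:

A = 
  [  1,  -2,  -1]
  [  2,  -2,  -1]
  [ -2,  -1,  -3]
No

Characteristic polynomial: det(λI - A) = λ³ + 4λ² + 2λ + 5
By the rational root theorem any rational root is an integer dividing 5; none of those is a root, so p(λ) has no rational roots and hence (being an irreducible cubic) no repeated roots.
Discriminant of the cubic: Δ = -1203
Δ < 0 ⇒ one real eigenvalue and a complex-conjugate pair: λ ≈ -3.819, -0.09044 + 1.141i, -0.09044 - 1.141i
Has complex eigenvalues (not diagonalizable over ℝ).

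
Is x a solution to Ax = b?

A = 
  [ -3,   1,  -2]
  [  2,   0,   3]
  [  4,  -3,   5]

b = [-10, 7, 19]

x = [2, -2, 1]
Yes

Ax = [-10, 7, 19] = b ✓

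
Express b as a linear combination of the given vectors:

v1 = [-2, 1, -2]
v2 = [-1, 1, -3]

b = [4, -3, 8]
c1 = -1, c2 = -2

b = -1·v1 + -2·v2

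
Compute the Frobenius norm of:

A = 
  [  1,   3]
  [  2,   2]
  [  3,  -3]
||A||_F = 6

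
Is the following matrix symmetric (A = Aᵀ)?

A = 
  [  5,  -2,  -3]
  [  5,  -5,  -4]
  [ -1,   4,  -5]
No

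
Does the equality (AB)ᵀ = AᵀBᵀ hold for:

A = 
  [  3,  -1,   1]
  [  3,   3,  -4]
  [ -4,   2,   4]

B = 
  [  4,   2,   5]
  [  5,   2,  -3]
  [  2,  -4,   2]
No

(AB)ᵀ = 
  [  9,  19,   2]
  [  0,  28, -20]
  [ 20,  -2, -18]

AᵀBᵀ = 
  [ -2,  33, -14]
  [ 12,  -5, -10]
  [ 16, -15,  26]

The two matrices differ, so (AB)ᵀ ≠ AᵀBᵀ in general. The correct identity is (AB)ᵀ = BᵀAᵀ.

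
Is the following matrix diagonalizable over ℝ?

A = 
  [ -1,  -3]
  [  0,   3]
Yes

tr(A) = 2, det(A) = -3
Characteristic polynomial: λ² - tr(A)λ + det(A) = λ² - 2λ - 3
λ² - 2λ - 3 = (λ + 1)(λ - 3)
Eigenvalues: 3, -1
λ=-1: alg. mult. = 1, geom. mult. = 2 - rank(A - (-1)I) = 2 - 1 = 1
λ=3: alg. mult. = 1, geom. mult. = 2 - rank(A - (3)I) = 2 - 1 = 1
Sum of geometric multiplicities equals n, so A has n independent eigenvectors.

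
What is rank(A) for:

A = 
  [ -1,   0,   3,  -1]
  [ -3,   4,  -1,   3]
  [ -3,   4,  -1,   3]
rank(A) = 2

Row reduce:
R2 → R2 - (3)·R1
R3 → R3 - (3)·R1
R3 → R3 - (1)·R2
REF = 
  [ -1,   0,   3,  -1]
  [  0,   4, -10,   6]
  [  0,   0,   0,   0]
Pivot columns: 1, 2 → 2 pivots.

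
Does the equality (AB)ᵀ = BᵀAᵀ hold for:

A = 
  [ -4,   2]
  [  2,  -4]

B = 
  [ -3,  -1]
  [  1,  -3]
Yes

(AB)ᵀ = 
  [ 14, -10]
  [ -2,  10]

BᵀAᵀ = 
  [ 14, -10]
  [ -2,  10]

Both sides are equal — this is the standard identity (AB)ᵀ = BᵀAᵀ, which holds for all A, B.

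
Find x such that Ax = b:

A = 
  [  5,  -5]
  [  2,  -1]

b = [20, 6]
Row reduce the augmented matrix [A|b]:
R2 → R2 - (2/5)·R1
REF = 
  [  5,  -5,  20]
  [  0,   1,  -2]

Back-substitution:
x₂ = (-2) / 1 = -2
x₁ = (20 - (-5)(-2)) / 5 = 2

x = [2, -2]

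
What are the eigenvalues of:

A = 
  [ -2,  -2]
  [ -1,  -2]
λ = -2 + √2, -2 - √2  (≈ -0.5858, -3.414)

tr(A) = -4, det(A) = 2
Characteristic polynomial: λ² - tr(A)λ + det(A) = λ² + 4λ + 2
λ² + 4λ + 2 = 0  ⇒  λ = (-4 ± √((4)² - 4·(2)))/2 = (-4 ± √(8))/2
  = -2 + √2,  -2 - √2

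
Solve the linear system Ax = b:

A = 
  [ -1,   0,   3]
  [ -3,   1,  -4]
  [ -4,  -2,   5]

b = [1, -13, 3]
Row reduce the augmented matrix [A|b]:
R2 → R2 - (3)·R1
R3 → R3 - (4)·R1
R3 → R3 + (2)·R2
REF = 
  [ -1,   0,   3,   1]
  [  0,   1, -13, -16]
  [  0,   0, -33, -33]

Back-substitution:
x₃ = (-33) / (-33) = 1
x₂ = (-16 - (-13)(1)) / 1 = -3
x₁ = (1 - (0)(-3) - (3)(1)) / (-1) = 2

x = [2, -3, 1]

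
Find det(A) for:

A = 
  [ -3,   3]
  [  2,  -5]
9

For a 2×2 matrix, det = ad - bc = (-3)(-5) - (3)(2) = 9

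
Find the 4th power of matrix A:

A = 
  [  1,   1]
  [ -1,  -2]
A² = A·A:
A²[1,1] = (1)(1) + (1)(-1) = 0
A²[1,2] = (1)(1) + (1)(-2) = -1
A²[2,1] = (-1)(1) + (-2)(-1) = 1
A²[2,2] = (-1)(1) + (-2)(-2) = 3
A² = 
  [  0,  -1]
  [  1,   3]

A^3 = A^2·A:
A^3[1,1] = (0)(1) + (-1)(-1) = 1
A^3[1,2] = (0)(1) + (-1)(-2) = 2
A^3[2,1] = (1)(1) + (3)(-1) = -2
A^3[2,2] = (1)(1) + (3)(-2) = -5
A^3 = 
  [  1,   2]
  [ -2,  -5]

A^4 = A^3·A:
A^4[1,1] = (1)(1) + (2)(-1) = -1
A^4[1,2] = (1)(1) + (2)(-2) = -3
A^4[2,1] = (-2)(1) + (-5)(-1) = 3
A^4[2,2] = (-2)(1) + (-5)(-2) = 8
A^4 = 
  [ -1,  -3]
  [  3,   8]

Therefore
A^4 = 
  [ -1,  -3]
  [  3,   8]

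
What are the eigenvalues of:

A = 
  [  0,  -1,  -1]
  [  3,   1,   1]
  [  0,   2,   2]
Characteristic polynomial: det(λI - A) = λ³ - 3λ² + 3λ
The constant term is 0, so λ = 0 is a root: p(λ) = λ(λ² - 3λ + 3)
λ² - 3λ + 3 = 0  ⇒  λ = (3 ± √((-3)² - 4·(3)))/2 = (3 ± √(-3))/2
  = (3 + i√3)/2,  (3 - i√3)/2

λ = 0, (3 + i√3)/2, (3 - i√3)/2  (≈ 0, 1.5 + 0.866i, 1.5 - 0.866i)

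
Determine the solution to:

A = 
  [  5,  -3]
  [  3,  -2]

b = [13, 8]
Row reduce the augmented matrix [A|b]:
R2 → R2 - (3/5)·R1
REF = 
  [   5,   -3,   13]
  [   0, -1/5,  1/5]

Back-substitution:
x₂ = (1/5) / (-1/5) = -1
x₁ = (13 - (-3)(-1)) / 5 = 2

x = [2, -1]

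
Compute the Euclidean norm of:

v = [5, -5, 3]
7.681

||v||₂ = √((5)² + (-5)² + (3)²) = √59 = 7.681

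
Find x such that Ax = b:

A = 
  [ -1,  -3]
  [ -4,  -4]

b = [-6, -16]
x = [3, 1]

Row reduce the augmented matrix [A|b]:
R2 → R2 - (4)·R1
REF = 
  [ -1,  -3,  -6]
  [  0,   8,   8]

Back-substitution:
x₂ = 8 / 8 = 1
x₁ = (-6 - (-3)(1)) / (-1) = 3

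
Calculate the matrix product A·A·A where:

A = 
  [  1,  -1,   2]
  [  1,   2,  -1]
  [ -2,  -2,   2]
A^3 = 
  [-25, -24,  13]
  [ 14,   9,   1]
  [-18,  -8,  -6]

A² = A·A:
A²[1,1] = (1)(1) + (-1)(1) + (2)(-2) = -4
A²[1,2] = (1)(-1) + (-1)(2) + (2)(-2) = -7
A²[1,3] = (1)(2) + (-1)(-1) + (2)(2) = 7
A²[2,1] = (1)(1) + (2)(1) + (-1)(-2) = 5
A²[2,2] = (1)(-1) + (2)(2) + (-1)(-2) = 5
A²[2,3] = (1)(2) + (2)(-1) + (-1)(2) = -2
A²[3,1] = (-2)(1) + (-2)(1) + (2)(-2) = -8
A²[3,2] = (-2)(-1) + (-2)(2) + (2)(-2) = -6
A²[3,3] = (-2)(2) + (-2)(-1) + (2)(2) = 2
A² = 
  [ -4,  -7,   7]
  [  5,   5,  -2]
  [ -8,  -6,   2]

A^3 = A^2·A:
A^3[1,1] = (-4)(1) + (-7)(1) + (7)(-2) = -25
A^3[1,2] = (-4)(-1) + (-7)(2) + (7)(-2) = -24
A^3[1,3] = (-4)(2) + (-7)(-1) + (7)(2) = 13
A^3[2,1] = (5)(1) + (5)(1) + (-2)(-2) = 14
A^3[2,2] = (5)(-1) + (5)(2) + (-2)(-2) = 9
A^3[2,3] = (5)(2) + (5)(-1) + (-2)(2) = 1
A^3[3,1] = (-8)(1) + (-6)(1) + (2)(-2) = -18
A^3[3,2] = (-8)(-1) + (-6)(2) + (2)(-2) = -8
A^3[3,3] = (-8)(2) + (-6)(-1) + (2)(2) = -6
A^3 = 
  [-25, -24,  13]
  [ 14,   9,   1]
  [-18,  -8,  -6]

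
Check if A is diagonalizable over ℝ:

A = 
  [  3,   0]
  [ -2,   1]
Yes

tr(A) = 4, det(A) = 3
Characteristic polynomial: λ² - tr(A)λ + det(A) = λ² - 4λ + 3
λ² - 4λ + 3 = (λ - 1)(λ - 3)
Eigenvalues: 3, 1
λ=1: alg. mult. = 1, geom. mult. = 2 - rank(A - (1)I) = 2 - 1 = 1
λ=3: alg. mult. = 1, geom. mult. = 2 - rank(A - (3)I) = 2 - 1 = 1
Sum of geometric multiplicities equals n, so A has n independent eigenvectors.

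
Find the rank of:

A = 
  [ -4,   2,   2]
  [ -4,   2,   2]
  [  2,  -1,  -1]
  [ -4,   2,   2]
Row reduce:
R2 → R2 - (1)·R1
R3 → R3 + (1/2)·R1
R4 → R4 - (1)·R1
REF = 
  [ -4,   2,   2]
  [  0,   0,   0]
  [  0,   0,   0]
  [  0,   0,   0]
Pivot columns: 1 → 1 pivot.

rank(A) = 1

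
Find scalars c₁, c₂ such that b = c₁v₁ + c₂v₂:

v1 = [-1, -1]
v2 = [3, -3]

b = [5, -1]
c1 = -2, c2 = 1

b = -2·v1 + 1·v2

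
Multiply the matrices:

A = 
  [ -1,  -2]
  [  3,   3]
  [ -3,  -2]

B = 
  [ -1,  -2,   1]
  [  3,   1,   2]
AB = 
  [ -5,   0,  -5]
  [  6,  -3,   9]
  [ -3,   4,  -7]

A is 3×2 and B is 2×3, so AB is 3×3. Each entry is (row of A)·(column of B):
AB[1,1] = (-1)(-1) + (-2)(3) = -5
AB[1,2] = (-1)(-2) + (-2)(1) = 0
AB[1,3] = (-1)(1) + (-2)(2) = -5
AB[2,1] = (3)(-1) + (3)(3) = 6
AB[2,2] = (3)(-2) + (3)(1) = -3
AB[2,3] = (3)(1) + (3)(2) = 9
AB[3,1] = (-3)(-1) + (-2)(3) = -3
AB[3,2] = (-3)(-2) + (-2)(1) = 4
AB[3,3] = (-3)(1) + (-2)(2) = -7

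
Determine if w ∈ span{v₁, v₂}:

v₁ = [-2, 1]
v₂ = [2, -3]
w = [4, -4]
Yes

Form the augmented matrix and row-reduce:
[v₁|v₂|w] = 
  [ -2,   2,   4]
  [  1,  -3,  -4]
R2 → R2 + (1/2)·R1
REF = 
  [ -2,   2,   4]
  [  0,  -2,  -2]

No row of the form [0 0 | nonzero], so the system is consistent. Back-substitution gives c₁ = -1, c₂ = 1: w = (-1)·v₁ + (1)·v₂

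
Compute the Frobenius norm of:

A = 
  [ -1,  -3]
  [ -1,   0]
||A||_F = 3.317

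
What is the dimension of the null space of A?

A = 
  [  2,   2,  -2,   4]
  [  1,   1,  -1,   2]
nullity(A) = 3

Row reduce:
R2 → R2 - (1/2)·R1
REF = 
  [  2,   2,  -2,   4]
  [  0,   0,   0,   0]
Pivot columns: 1 → 1 pivot.
rank(A) = 1, so nullity(A) = 4 - 1 = 3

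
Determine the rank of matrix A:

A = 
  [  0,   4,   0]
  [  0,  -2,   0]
rank(A) = 1

Row reduce:
R2 → R2 + (1/2)·R1
REF = 
  [  0,   4,   0]
  [  0,   0,   0]
Pivot columns: 2 → 1 pivot.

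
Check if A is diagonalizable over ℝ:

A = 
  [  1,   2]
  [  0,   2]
Yes

tr(A) = 3, det(A) = 2
Characteristic polynomial: λ² - tr(A)λ + det(A) = λ² - 3λ + 2
λ² - 3λ + 2 = (λ - 1)(λ - 2)
Eigenvalues: 2, 1
λ=1: alg. mult. = 1, geom. mult. = 2 - rank(A - (1)I) = 2 - 1 = 1
λ=2: alg. mult. = 1, geom. mult. = 2 - rank(A - (2)I) = 2 - 1 = 1
Sum of geometric multiplicities equals n, so A has n independent eigenvectors.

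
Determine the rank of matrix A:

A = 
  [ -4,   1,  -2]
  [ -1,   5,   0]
Row reduce:
R2 → R2 - (1/4)·R1
REF = 
  [  -4,    1,   -2]
  [   0, 19/4,  1/2]
Pivot columns: 1, 2 → 2 pivots.

rank(A) = 2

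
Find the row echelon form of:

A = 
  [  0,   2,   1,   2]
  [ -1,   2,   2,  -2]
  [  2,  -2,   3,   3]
Row operations:
Swap R1 ↔ R2
R3 → R3 + (2)·R1
R3 → R3 - (1)·R2

Resulting echelon form:
REF = 
  [ -1,   2,   2,  -2]
  [  0,   2,   1,   2]
  [  0,   0,   6,  -3]

Rank = 3 (number of non-zero pivot rows).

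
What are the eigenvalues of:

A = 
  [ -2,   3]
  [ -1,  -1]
tr(A) = -3, det(A) = 5
Characteristic polynomial: λ² - tr(A)λ + det(A) = λ² + 3λ + 5
λ² + 3λ + 5 = 0  ⇒  λ = (-3 ± √((3)² - 4·(5)))/2 = (-3 ± √(-11))/2
  = (-3 + i√11)/2,  (-3 - i√11)/2

λ = (-3 + i√11)/2, (-3 - i√11)/2  (≈ -1.5 + 1.658i, -1.5 - 1.658i)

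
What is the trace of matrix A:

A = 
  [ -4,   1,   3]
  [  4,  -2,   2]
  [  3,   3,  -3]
-9

tr(A) = -4 + -2 + -3 = -9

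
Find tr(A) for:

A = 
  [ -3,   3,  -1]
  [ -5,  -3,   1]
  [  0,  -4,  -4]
-10

tr(A) = -3 + -3 + -4 = -10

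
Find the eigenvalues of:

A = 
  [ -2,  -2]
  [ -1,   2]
tr(A) = 0, det(A) = -6
Characteristic polynomial: λ² - tr(A)λ + det(A) = λ² - 6
λ² - 6 = 0  ⇒  λ = (0 ± √((0)² - 4·(-6)))/2 = (0 ± √(24))/2
  = √6,  -√6

λ = √6, -√6  (≈ 2.449, -2.449)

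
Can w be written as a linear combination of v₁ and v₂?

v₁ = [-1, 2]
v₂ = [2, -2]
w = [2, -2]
Yes

Form the augmented matrix and row-reduce:
[v₁|v₂|w] = 
  [ -1,   2,   2]
  [  2,  -2,  -2]
R2 → R2 + (2)·R1
REF = 
  [ -1,   2,   2]
  [  0,   2,   2]

No row of the form [0 0 | nonzero], so the system is consistent. Back-substitution gives c₁ = 0, c₂ = 1: w = (0)·v₁ + (1)·v₂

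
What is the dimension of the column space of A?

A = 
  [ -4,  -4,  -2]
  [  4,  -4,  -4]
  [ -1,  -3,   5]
Row reduce:
R2 → R2 + (1)·R1
R3 → R3 - (1/4)·R1
R3 → R3 - (1/4)·R2
REF = 
  [ -4,  -4,  -2]
  [  0,  -8,  -6]
  [  0,   0,   7]
Pivot columns: 1, 2, 3 → 3 pivots.
dim(Col(A)) = number of pivot columns = 3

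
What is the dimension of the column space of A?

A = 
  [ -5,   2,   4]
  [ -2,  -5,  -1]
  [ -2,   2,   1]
dim(Col(A)) = 3

Row reduce:
R2 → R2 - (2/5)·R1
R3 → R3 - (2/5)·R1
R3 → R3 + (6/29)·R2
REF = 
  [    -5,      2,      4]
  [     0,  -29/5,  -13/5]
  [     0,      0, -33/29]
Pivot columns: 1, 2, 3 → 3 pivots.
dim(Col(A)) = number of pivot columns = 3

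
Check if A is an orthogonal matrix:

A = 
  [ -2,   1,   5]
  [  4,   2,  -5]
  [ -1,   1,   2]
No

AᵀA = 
  [ 21,   5, -32]
  [  5,   6,  -3]
  [-32,  -3,  54]
≠ I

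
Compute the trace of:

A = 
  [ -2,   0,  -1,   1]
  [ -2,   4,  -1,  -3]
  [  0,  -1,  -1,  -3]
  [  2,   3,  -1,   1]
2

tr(A) = -2 + 4 + -1 + 1 = 2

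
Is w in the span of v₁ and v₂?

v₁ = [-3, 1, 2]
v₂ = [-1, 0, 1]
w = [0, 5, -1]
No

Form the augmented matrix and row-reduce:
[v₁|v₂|w] = 
  [ -3,  -1,   0]
  [  1,   0,   5]
  [  2,   1,  -1]
R2 → R2 + (1/3)·R1
R3 → R3 + (2/3)·R1
R3 → R3 + (1)·R2
REF = 
  [  -3,   -1,    0]
  [   0, -1/3,    5]
  [   0,    0,    4]

Row 3 reads [0 0 | 4], i.e. 0 = 4, so the system is inconsistent and w ∉ span{v₁, v₂}.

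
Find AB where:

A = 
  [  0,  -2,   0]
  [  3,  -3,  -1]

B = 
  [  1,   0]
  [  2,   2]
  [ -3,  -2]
AB = 
  [ -4,  -4]
  [  0,  -4]

A is 2×3 and B is 3×2, so AB is 2×2. Each entry is (row of A)·(column of B):
AB[1,1] = (0)(1) + (-2)(2) + (0)(-3) = -4
AB[1,2] = (0)(0) + (-2)(2) + (0)(-2) = -4
AB[2,1] = (3)(1) + (-3)(2) + (-1)(-3) = 0
AB[2,2] = (3)(0) + (-3)(2) + (-1)(-2) = -4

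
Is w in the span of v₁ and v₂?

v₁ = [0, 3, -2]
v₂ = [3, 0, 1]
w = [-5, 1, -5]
No

Form the augmented matrix and row-reduce:
[v₁|v₂|w] = 
  [  0,   3,  -5]
  [  3,   0,   1]
  [ -2,   1,  -5]
Swap R1 ↔ R2
R3 → R3 + (2/3)·R1
R3 → R3 - (1/3)·R2
REF = 
  [   3,    0,    1]
  [   0,    3,   -5]
  [   0,    0, -8/3]

Row 3 reads [0 0 | -8/3], i.e. 0 = -8/3, so the system is inconsistent and w ∉ span{v₁, v₂}.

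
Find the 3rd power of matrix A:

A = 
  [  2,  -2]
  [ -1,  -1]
A² = A·A:
A²[1,1] = (2)(2) + (-2)(-1) = 6
A²[1,2] = (2)(-2) + (-2)(-1) = -2
A²[2,1] = (-1)(2) + (-1)(-1) = -1
A²[2,2] = (-1)(-2) + (-1)(-1) = 3
A² = 
  [  6,  -2]
  [ -1,   3]

A^3 = A^2·A:
A^3[1,1] = (6)(2) + (-2)(-1) = 14
A^3[1,2] = (6)(-2) + (-2)(-1) = -10
A^3[2,1] = (-1)(2) + (3)(-1) = -5
A^3[2,2] = (-1)(-2) + (3)(-1) = -1
A^3 = 
  [ 14, -10]
  [ -5,  -1]

Therefore
A^3 = 
  [ 14, -10]
  [ -5,  -1]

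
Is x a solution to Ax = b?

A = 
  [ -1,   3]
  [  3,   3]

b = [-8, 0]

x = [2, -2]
Yes

Ax = [-8, 0] = b ✓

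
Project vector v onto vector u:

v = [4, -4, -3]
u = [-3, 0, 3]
proj_u(v) = [7/2, 0, -7/2]

v·u = (4)(-3) + (-4)(0) + (-3)(3) = -21
u·u = (-3)² + (0)² + (3)² = 18
proj_u(v) = (v·u / u·u) × u = (-21/18) × u = (-7/6) × u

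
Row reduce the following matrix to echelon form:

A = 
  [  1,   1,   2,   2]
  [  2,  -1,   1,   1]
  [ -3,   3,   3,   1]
Row operations:
R2 → R2 - (2)·R1
R3 → R3 + (3)·R1
R3 → R3 + (2)·R2

Resulting echelon form:
REF = 
  [  1,   1,   2,   2]
  [  0,  -3,  -3,  -3]
  [  0,   0,   3,   1]

Rank = 3 (number of non-zero pivot rows).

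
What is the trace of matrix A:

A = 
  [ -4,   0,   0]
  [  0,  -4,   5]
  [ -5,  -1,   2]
-6

tr(A) = -4 + -4 + 2 = -6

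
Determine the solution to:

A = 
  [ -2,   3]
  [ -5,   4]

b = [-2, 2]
Row reduce the augmented matrix [A|b]:
R2 → R2 - (5/2)·R1
REF = 
  [  -2,    3,   -2]
  [   0, -7/2,    7]

Back-substitution:
x₂ = 7 / (-7/2) = -2
x₁ = (-2 - (3)(-2)) / (-2) = -2

x = [-2, -2]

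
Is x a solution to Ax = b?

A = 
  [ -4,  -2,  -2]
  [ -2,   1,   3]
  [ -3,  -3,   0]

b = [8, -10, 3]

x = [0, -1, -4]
No

Ax = [10, -13, 3] ≠ b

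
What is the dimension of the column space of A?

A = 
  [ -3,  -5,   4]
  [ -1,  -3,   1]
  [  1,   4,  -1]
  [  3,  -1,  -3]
Row reduce:
R2 → R2 - (1/3)·R1
R3 → R3 + (1/3)·R1
R4 → R4 + (1)·R1
R3 → R3 + (7/4)·R2
R4 → R4 - (9/2)·R2
R4 → R4 + (10)·R3
REF = 
  [  -3,   -5,    4]
  [   0, -4/3, -1/3]
  [   0,    0, -1/4]
  [   0,    0,    0]
Pivot columns: 1, 2, 3 → 3 pivots.
dim(Col(A)) = number of pivot columns = 3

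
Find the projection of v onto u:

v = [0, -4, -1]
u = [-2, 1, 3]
proj_u(v) = [1, -1/2, -3/2]

v·u = (0)(-2) + (-4)(1) + (-1)(3) = -7
u·u = (-2)² + (1)² + (3)² = 14
proj_u(v) = (v·u / u·u) × u = (-7/14) × u = (-1/2) × u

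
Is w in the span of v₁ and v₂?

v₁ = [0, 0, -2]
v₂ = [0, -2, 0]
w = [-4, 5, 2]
No

Form the augmented matrix and row-reduce:
[v₁|v₂|w] = 
  [  0,   0,  -4]
  [  0,  -2,   5]
  [ -2,   0,   2]
Swap R1 ↔ R3
REF = 
  [ -2,   0,   2]
  [  0,  -2,   5]
  [  0,   0,  -4]

Row 3 reads [0 0 | -4], i.e. 0 = -4, so the system is inconsistent and w ∉ span{v₁, v₂}.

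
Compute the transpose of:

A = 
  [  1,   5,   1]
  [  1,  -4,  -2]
Aᵀ = 
  [  1,   1]
  [  5,  -4]
  [  1,  -2]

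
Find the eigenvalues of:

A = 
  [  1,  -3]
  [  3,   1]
λ = 1 + 3i, 1 - 3i  (≈ 1 + 3i, 1 - 3i)

tr(A) = 2, det(A) = 10
Characteristic polynomial: λ² - tr(A)λ + det(A) = λ² - 2λ + 10
λ² - 2λ + 10 = 0  ⇒  λ = (2 ± √((-2)² - 4·(10)))/2 = (2 ± √(-36))/2
  = 1 + 3i,  1 - 3i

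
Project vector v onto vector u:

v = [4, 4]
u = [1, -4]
v·u = (4)(1) + (4)(-4) = -12
u·u = (1)² + (-4)² = 17
proj_u(v) = (v·u / u·u) × u = (-12/17) × u

proj_u(v) = [-12/17, 48/17]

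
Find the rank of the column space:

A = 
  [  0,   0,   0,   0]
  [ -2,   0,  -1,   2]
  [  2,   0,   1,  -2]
dim(Col(A)) = 1

Row reduce:
Swap R1 ↔ R2
R3 → R3 + (1)·R1
REF = 
  [ -2,   0,  -1,   2]
  [  0,   0,   0,   0]
  [  0,   0,   0,   0]
Pivot columns: 1 → 1 pivot.
dim(Col(A)) = number of pivot columns = 1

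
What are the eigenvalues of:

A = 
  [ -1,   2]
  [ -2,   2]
tr(A) = 1, det(A) = 2
Characteristic polynomial: λ² - tr(A)λ + det(A) = λ² - λ + 2
λ² - λ + 2 = 0  ⇒  λ = (1 ± √((-1)² - 4·(2)))/2 = (1 ± √(-7))/2
  = (1 + i√7)/2,  (1 - i√7)/2

λ = (1 + i√7)/2, (1 - i√7)/2  (≈ 0.5 + 1.323i, 0.5 - 1.323i)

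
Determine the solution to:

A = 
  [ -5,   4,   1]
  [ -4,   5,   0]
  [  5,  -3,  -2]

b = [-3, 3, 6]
x = [3, 3, 0]

Row reduce the augmented matrix [A|b]:
R2 → R2 - (4/5)·R1
R3 → R3 + (1)·R1
R3 → R3 - (5/9)·R2
REF = 
  [  -5,    4,    1,   -3]
  [   0,  9/5, -4/5, 27/5]
  [   0,    0, -5/9,    0]

Back-substitution:
x₃ = 0 / (-5/9) = 0
x₂ = (27/5 - (-4/5)(0)) / (9/5) = 3
x₁ = (-3 - (4)(3) - (1)(0)) / (-5) = 3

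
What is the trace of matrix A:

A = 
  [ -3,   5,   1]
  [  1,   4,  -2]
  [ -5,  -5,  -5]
-4

tr(A) = -3 + 4 + -5 = -4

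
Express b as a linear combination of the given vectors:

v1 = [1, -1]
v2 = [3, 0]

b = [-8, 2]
c1 = -2, c2 = -2

b = -2·v1 + -2·v2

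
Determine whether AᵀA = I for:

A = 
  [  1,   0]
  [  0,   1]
Yes

AᵀA = 
  [  1,   0]
  [  0,   1]
= I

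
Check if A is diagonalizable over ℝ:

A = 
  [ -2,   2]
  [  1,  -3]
Yes

tr(A) = -5, det(A) = 4
Characteristic polynomial: λ² - tr(A)λ + det(A) = λ² + 5λ + 4
λ² + 5λ + 4 = (λ + 4)(λ + 1)
Eigenvalues: -1, -4
λ=-4: alg. mult. = 1, geom. mult. = 2 - rank(A - (-4)I) = 2 - 1 = 1
λ=-1: alg. mult. = 1, geom. mult. = 2 - rank(A - (-1)I) = 2 - 1 = 1
Sum of geometric multiplicities equals n, so A has n independent eigenvectors.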